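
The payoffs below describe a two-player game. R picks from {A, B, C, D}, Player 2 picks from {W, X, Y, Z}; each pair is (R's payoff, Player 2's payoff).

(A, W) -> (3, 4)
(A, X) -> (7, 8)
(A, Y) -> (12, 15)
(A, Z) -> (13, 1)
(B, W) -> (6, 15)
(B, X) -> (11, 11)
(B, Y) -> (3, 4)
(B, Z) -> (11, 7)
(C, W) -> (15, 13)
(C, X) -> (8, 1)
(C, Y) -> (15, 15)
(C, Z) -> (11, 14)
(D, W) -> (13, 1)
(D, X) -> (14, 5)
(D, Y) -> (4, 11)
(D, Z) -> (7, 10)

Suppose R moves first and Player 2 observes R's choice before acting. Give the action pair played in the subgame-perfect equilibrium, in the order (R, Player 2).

(C, Y)

Backward induction with R moving first.
- A: Player 2 compares 4, 8, 15, 1 and picks Y; R would get 12.
- B: Player 2 compares 15, 11, 4, 7 and picks W; R would get 6.
- C: Player 2 compares 13, 1, 15, 14 and picks Y; R would get 15.
- D: Player 2 compares 1, 5, 11, 10 and picks Y; R would get 4.
Among 12, 6, 15, 4, the best is 15 at C. Subgame-perfect outcome: (C, Y) with payoffs (15, 15).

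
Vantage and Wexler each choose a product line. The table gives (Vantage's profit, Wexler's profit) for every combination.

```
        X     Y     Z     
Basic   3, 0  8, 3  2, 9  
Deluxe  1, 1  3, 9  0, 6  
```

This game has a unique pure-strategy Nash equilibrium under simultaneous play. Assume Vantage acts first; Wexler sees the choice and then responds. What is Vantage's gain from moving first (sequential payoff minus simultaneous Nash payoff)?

1

Backward induction with Vantage moving first.
- Basic: Wexler compares 0, 3, 9 and picks Z; Vantage would get 2.
- Deluxe: Wexler compares 1, 9, 6 and picks Y; Vantage would get 3.
Among 2, 3, the best is 3 at Deluxe. Subgame-perfect outcome: (Deluxe, Y) with payoffs (3, 9).
Now find the simultaneous Nash equilibrium.
Vantage's best replies: X→Basic; Y→Basic; Z→Basic.
Wexler's best replies: Basic→Z; Deluxe→Y.
Only (Basic, Z) has each player best-responding; Nash payoffs (2, 9).
Vantage's commitment gain: 3 − 2 = 1.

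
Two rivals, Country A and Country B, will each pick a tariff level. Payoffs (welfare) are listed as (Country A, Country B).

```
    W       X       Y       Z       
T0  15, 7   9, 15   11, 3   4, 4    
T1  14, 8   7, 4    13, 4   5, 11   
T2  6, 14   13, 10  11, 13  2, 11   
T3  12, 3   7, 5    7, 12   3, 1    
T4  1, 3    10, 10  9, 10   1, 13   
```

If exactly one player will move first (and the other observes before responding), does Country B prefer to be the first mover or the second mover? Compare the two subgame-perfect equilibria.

If Country A leads: Country B's best replies are T0→X, T1→Z, T2→W, T3→Y, T4→Z; Country A's induced payoffs 9, 5, 6, 7, 1; outcome (T0, X), payoffs (9, 15).
If Country B leads: Country A's best replies are W→T0, X→T2, Y→T1, Z→T1; Country B's induced payoffs 7, 10, 4, 11; outcome (T1, Z), payoffs (5, 11).
Country B gets 11 moving first and 15 moving second, so Country B prefers to move second.

second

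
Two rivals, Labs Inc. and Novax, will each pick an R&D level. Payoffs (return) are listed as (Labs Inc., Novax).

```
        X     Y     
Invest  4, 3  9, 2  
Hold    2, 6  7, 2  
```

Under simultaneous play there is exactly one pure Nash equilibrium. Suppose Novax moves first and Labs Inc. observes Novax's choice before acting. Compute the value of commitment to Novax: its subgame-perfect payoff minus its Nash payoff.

Backward induction with Novax moving first.
- X: Labs Inc. compares 4, 2 and picks Invest; Novax would get 3.
- Y: Labs Inc. compares 9, 7 and picks Invest; Novax would get 2.
Novax's induced payoffs are 3, 2, so Novax commits to X. Subgame-perfect outcome: (Invest, X) with payoffs (4, 3).
Under simultaneous play:
Labs Inc.'s best replies: X→Invest; Y→Invest.
Novax's best replies: Invest→X; Hold→X.
The unique mutual best reply is (Invest, X), giving (4, 3).
Novax's commitment gain: 3 − 3 = 0.

0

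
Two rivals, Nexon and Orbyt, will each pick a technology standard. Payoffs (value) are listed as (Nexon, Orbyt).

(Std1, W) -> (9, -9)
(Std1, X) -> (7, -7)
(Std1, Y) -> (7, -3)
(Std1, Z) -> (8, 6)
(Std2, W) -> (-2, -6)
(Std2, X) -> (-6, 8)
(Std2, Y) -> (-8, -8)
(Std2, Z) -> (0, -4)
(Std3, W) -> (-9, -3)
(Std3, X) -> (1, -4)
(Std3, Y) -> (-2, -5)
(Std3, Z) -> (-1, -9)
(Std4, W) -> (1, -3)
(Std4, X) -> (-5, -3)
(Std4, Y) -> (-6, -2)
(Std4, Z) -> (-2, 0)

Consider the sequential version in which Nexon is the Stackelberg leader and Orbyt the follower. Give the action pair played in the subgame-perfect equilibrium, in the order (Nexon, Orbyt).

(Std1, Z)

Work backward from Orbyt's decision.
- Std1 → Orbyt plays Z (best of -9, -7, -3, 6); Nexon gets 8.
- Std2 → Orbyt plays X (best of -6, 8, -8, -4); Nexon gets -6.
- Std3 → Orbyt plays W (best of -3, -4, -5, -9); Nexon gets -9.
- Std4 → Orbyt plays Z (best of -3, -3, -2, 0); Nexon gets -2.
Maximizing over 8, -6, -9, -2, Nexon chooses Std1. Subgame-perfect outcome: (Std1, Z) with payoffs (8, 6).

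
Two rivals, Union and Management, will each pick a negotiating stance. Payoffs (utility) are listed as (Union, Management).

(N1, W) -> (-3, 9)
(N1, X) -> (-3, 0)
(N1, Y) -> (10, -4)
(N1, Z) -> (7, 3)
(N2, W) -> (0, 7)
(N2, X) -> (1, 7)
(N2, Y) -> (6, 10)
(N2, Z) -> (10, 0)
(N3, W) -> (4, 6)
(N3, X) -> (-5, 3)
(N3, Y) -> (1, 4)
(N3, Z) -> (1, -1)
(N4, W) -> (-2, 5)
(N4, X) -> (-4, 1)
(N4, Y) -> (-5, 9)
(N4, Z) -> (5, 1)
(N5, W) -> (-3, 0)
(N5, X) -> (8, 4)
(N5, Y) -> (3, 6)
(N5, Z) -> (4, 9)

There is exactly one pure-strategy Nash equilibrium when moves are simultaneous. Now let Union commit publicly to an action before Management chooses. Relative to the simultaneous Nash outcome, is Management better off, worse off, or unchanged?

Work backward from Management's decision.
- N1 → Management plays W (best of 9, 0, -4, 3); Union gets -3.
- N2 → Management plays Y (best of 7, 7, 10, 0); Union gets 6.
- N3 → Management plays W (best of 6, 3, 4, -1); Union gets 4.
- N4 → Management plays Y (best of 5, 1, 9, 1); Union gets -5.
- N5 → Management plays Z (best of 0, 4, 6, 9); Union gets 4.
Maximizing over -3, 6, 4, -5, 4, Union chooses N2. Subgame-perfect outcome: (N2, Y) with payoffs (6, 10).
For the simultaneous game, intersect best replies.
Union's best replies: W→N3; X→N5; Y→N1; Z→N2.
Management's best replies: N1→W; N2→Y; N3→W; N4→Y; N5→Z.
The unique mutual best reply is (N3, W), giving (4, 6).
Management earns 10 sequentially versus 6 at the Nash outcome: better off.

better off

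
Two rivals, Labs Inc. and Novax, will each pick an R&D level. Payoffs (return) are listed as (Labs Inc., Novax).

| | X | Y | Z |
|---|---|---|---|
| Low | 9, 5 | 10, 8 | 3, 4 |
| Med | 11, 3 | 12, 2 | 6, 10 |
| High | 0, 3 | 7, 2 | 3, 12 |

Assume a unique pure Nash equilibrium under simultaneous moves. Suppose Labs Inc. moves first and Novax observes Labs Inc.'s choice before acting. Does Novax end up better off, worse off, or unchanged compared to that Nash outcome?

Work backward from Novax's decision.
- Low → Novax plays Y (best of 5, 8, 4); Labs Inc. gets 10.
- Med → Novax plays Z (best of 3, 2, 10); Labs Inc. gets 6.
- High → Novax plays Z (best of 3, 2, 12); Labs Inc. gets 3.
Maximizing over 10, 6, 3, Labs Inc. chooses Low. Subgame-perfect outcome: (Low, Y) with payoffs (10, 8).
Now find the simultaneous Nash equilibrium.
Labs Inc.'s best replies: X→Med; Y→Med; Z→Med.
Novax's best replies: Low→Y; Med→Z; High→Z.
Only (Med, Z) has each player best-responding; Nash payoffs (6, 10).
Novax earns 8 sequentially versus 10 at the Nash outcome: worse off.

worse off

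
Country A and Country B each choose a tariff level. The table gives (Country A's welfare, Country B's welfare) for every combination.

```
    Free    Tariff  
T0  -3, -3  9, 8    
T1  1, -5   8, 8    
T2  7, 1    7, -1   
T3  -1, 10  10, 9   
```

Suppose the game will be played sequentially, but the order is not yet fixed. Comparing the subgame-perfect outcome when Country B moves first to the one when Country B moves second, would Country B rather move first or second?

If Country A leads: Country B's best replies are T0→Tariff, T1→Tariff, T2→Free, T3→Free; Country A's induced payoffs 9, 8, 7, -1; outcome (T0, Tariff), payoffs (9, 8).
If Country B leads: Country A's best replies are Free→T2, Tariff→T3; Country B's induced payoffs 1, 9; outcome (T3, Tariff), payoffs (10, 9).
Country B gets 9 moving first and 8 moving second, so Country B prefers to move first.

first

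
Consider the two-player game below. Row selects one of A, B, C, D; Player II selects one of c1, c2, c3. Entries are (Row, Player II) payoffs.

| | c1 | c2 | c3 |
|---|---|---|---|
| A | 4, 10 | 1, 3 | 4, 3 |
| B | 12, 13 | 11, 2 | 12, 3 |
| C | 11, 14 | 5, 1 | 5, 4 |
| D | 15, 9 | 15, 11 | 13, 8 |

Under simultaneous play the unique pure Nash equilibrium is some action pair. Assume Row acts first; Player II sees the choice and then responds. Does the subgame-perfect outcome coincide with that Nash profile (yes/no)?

yes

Player II best-responds to each possible Row move:
- A: BR = c1, leader payoff 4.
- B: BR = c1, leader payoff 12.
- C: BR = c1, leader payoff 11.
- D: BR = c2, leader payoff 15.
Among 4, 12, 11, 15, the best is 15 at D. Subgame-perfect outcome: (D, c2) with payoffs (15, 11).
Under simultaneous play:
Row's best replies: c1→D; c2→D; c3→D.
Player II's best replies: A→c1; B→c1; C→c1; D→c2.
Only (D, c2) has each player best-responding; Nash payoffs (15, 11).
Sequential outcome (D, c2) coincides with the Nash profile (D, c2).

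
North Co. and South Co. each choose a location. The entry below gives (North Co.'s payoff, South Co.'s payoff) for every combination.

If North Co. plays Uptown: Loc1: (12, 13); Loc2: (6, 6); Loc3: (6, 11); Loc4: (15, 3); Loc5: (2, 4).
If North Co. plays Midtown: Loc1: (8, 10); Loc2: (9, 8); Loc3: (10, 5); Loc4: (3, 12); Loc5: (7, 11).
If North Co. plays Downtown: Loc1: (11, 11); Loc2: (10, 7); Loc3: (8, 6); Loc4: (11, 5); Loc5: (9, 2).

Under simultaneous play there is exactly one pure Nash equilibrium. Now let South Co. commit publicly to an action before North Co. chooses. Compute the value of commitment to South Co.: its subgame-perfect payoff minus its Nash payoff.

North Co. best-responds to each possible South Co. move:
- Loc1: BR = Uptown, leader payoff 13.
- Loc2: BR = Downtown, leader payoff 7.
- Loc3: BR = Midtown, leader payoff 5.
- Loc4: BR = Uptown, leader payoff 3.
- Loc5: BR = Downtown, leader payoff 2.
Maximizing over 13, 7, 5, 3, 2, South Co. chooses Loc1. Subgame-perfect outcome: (Uptown, Loc1) with payoffs (12, 13).
Under simultaneous play:
North Co.'s best replies: Loc1→Uptown; Loc2→Downtown; Loc3→Midtown; Loc4→Uptown; Loc5→Downtown.
South Co.'s best replies: Uptown→Loc1; Midtown→Loc4; Downtown→Loc1.
The unique mutual best reply is (Uptown, Loc1), giving (12, 13).
South Co.'s commitment gain: 13 − 13 = 0.

0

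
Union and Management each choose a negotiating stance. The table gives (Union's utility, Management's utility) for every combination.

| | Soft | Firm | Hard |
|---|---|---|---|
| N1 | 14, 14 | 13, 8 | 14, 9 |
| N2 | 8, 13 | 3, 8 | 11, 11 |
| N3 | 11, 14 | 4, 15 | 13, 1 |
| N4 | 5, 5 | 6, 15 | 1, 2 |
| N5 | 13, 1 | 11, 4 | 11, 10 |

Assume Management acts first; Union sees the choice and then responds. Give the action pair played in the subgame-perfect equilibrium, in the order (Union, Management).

Backward induction with Management moving first.
- Soft → Union plays N1 (best of 14, 8, 11, 5, 13); Management gets 14.
- Firm → Union plays N1 (best of 13, 3, 4, 6, 11); Management gets 8.
- Hard → Union plays N1 (best of 14, 11, 13, 1, 11); Management gets 9.
Management's induced payoffs are 14, 8, 9, so Management commits to Soft. Subgame-perfect outcome: (N1, Soft) with payoffs (14, 14).

(N1, Soft)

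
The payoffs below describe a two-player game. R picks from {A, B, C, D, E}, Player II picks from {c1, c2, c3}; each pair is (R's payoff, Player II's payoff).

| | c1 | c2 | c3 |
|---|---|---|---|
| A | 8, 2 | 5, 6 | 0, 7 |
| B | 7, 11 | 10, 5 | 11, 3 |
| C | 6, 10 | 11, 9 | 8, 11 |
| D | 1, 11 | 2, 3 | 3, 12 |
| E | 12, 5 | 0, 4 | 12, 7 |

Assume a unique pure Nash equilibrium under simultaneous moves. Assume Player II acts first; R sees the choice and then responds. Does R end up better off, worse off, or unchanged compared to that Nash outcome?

R best-responds to each possible Player II move:
- c1: BR = E, leader payoff 5.
- c2: BR = C, leader payoff 9.
- c3: BR = E, leader payoff 7.
Player II's induced payoffs are 5, 9, 7, so Player II commits to c2. Subgame-perfect outcome: (C, c2) with payoffs (11, 9).
Now find the simultaneous Nash equilibrium.
R's best replies: c1→E; c2→C; c3→E.
Player II's best replies: A→c3; B→c1; C→c3; D→c3; E→c3.
Only (E, c3) has each player best-responding; Nash payoffs (12, 7).
R earns 11 sequentially versus 12 at the Nash outcome: worse off.

worse off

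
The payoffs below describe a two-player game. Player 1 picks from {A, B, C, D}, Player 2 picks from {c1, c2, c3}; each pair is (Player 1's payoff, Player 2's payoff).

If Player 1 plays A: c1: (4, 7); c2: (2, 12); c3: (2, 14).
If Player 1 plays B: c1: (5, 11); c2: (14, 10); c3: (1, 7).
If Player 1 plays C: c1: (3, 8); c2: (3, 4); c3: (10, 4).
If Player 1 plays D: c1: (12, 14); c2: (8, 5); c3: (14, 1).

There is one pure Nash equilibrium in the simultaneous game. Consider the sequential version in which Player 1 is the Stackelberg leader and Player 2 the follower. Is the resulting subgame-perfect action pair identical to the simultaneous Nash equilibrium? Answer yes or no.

yes

Solve by backward induction (Player 1 leads).
- A: Player 2 compares 7, 12, 14 and picks c3; Player 1 would get 2.
- B: Player 2 compares 11, 10, 7 and picks c1; Player 1 would get 5.
- C: Player 2 compares 8, 4, 4 and picks c1; Player 1 would get 3.
- D: Player 2 compares 14, 5, 1 and picks c1; Player 1 would get 12.
Player 1's induced payoffs are 2, 5, 3, 12, so Player 1 commits to D. Subgame-perfect outcome: (D, c1) with payoffs (12, 14).
For the simultaneous game, intersect best replies.
Player 1's best replies: c1→D; c2→B; c3→D.
Player 2's best replies: A→c3; B→c1; C→c1; D→c1.
Only (D, c1) has each player best-responding; Nash payoffs (12, 14).
Sequential outcome (D, c1) coincides with the Nash profile (D, c1).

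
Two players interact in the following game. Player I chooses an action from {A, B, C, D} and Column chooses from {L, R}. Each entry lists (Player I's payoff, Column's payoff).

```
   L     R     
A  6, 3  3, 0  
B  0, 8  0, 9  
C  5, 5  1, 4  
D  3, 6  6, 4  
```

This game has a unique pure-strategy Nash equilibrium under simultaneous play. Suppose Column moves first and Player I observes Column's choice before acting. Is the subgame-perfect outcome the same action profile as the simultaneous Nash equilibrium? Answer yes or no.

Player I best-responds to each possible Column move:
- L → Player I plays A (best of 6, 0, 5, 3); Column gets 3.
- R → Player I plays D (best of 3, 0, 1, 6); Column gets 4.
Among 3, 4, the best is 4 at R. Subgame-perfect outcome: (D, R) with payoffs (6, 4).
Now find the simultaneous Nash equilibrium.
Player I's best replies: L→A; R→D.
Column's best replies: A→L; B→R; C→L; D→L.
The unique mutual best reply is (A, L), giving (6, 3).
Sequential outcome (D, R) differs from the Nash profile (A, L).

no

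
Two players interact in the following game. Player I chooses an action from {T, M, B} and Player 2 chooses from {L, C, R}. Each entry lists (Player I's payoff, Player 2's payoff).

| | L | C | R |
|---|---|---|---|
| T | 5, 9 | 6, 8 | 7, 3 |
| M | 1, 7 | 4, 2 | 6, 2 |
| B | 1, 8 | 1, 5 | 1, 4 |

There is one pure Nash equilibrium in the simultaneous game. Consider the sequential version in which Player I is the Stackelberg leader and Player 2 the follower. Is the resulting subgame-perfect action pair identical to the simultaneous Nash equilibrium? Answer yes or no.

yes

Work backward from Player 2's decision.
- T → Player 2 plays L (best of 9, 8, 3); Player I gets 5.
- M → Player 2 plays L (best of 7, 2, 2); Player I gets 1.
- B → Player 2 plays L (best of 8, 5, 4); Player I gets 1.
Player I's induced payoffs are 5, 1, 1, so Player I commits to T. Subgame-perfect outcome: (T, L) with payoffs (5, 9).
Now find the simultaneous Nash equilibrium.
Player I's best replies: L→T; C→T; R→T.
Player 2's best replies: T→L; M→L; B→L.
Only (T, L) has each player best-responding; Nash payoffs (5, 9).
Sequential outcome (T, L) coincides with the Nash profile (T, L).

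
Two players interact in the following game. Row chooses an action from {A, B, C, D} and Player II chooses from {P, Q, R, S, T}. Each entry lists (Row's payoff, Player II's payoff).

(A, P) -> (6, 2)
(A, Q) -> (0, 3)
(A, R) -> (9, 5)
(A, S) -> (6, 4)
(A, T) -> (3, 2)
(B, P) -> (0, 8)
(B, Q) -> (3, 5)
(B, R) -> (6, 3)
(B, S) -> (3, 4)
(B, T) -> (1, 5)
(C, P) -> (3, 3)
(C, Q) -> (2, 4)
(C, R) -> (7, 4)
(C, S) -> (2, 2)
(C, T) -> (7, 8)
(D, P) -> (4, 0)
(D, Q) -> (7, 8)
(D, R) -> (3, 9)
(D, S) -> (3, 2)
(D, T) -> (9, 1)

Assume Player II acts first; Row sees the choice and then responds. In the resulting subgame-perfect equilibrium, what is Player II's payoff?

8

Row best-responds to each possible Player II move:
- P: BR = A, leader payoff 2.
- Q: BR = D, leader payoff 8.
- R: BR = A, leader payoff 5.
- S: BR = A, leader payoff 4.
- T: BR = D, leader payoff 1.
Among 2, 8, 5, 4, 1, the best is 8 at Q. Subgame-perfect outcome: (D, Q) with payoffs (7, 8).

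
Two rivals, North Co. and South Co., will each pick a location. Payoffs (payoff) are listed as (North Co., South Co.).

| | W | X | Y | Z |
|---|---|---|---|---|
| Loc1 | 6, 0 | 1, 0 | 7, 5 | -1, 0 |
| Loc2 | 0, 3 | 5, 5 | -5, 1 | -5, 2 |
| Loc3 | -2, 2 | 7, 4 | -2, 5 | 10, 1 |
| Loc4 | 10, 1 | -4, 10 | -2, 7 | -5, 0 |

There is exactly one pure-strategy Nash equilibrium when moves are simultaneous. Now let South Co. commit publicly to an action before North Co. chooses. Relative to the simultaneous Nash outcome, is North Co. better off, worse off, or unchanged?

North Co. best-responds to each possible South Co. move:
- W: North Co. compares 6, 0, -2, 10 and picks Loc4; South Co. would get 1.
- X: North Co. compares 1, 5, 7, -4 and picks Loc3; South Co. would get 4.
- Y: North Co. compares 7, -5, -2, -2 and picks Loc1; South Co. would get 5.
- Z: North Co. compares -1, -5, 10, -5 and picks Loc3; South Co. would get 1.
Among 1, 4, 5, 1, the best is 5 at Y. Subgame-perfect outcome: (Loc1, Y) with payoffs (7, 5).
Now find the simultaneous Nash equilibrium.
North Co.'s best replies: W→Loc4; X→Loc3; Y→Loc1; Z→Loc3.
South Co.'s best replies: Loc1→Y; Loc2→X; Loc3→Y; Loc4→X.
The unique mutual best reply is (Loc1, Y), giving (7, 5).
North Co. earns 7 sequentially versus 7 at the Nash outcome: unchanged.

unchanged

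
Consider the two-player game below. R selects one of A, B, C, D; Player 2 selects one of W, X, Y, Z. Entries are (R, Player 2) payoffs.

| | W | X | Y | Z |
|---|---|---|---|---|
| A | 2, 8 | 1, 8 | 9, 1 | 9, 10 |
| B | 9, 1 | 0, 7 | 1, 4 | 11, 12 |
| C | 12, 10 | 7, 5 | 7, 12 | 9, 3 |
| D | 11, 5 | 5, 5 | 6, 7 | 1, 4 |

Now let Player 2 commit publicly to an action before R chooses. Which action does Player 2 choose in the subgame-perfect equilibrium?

Backward induction with Player 2 moving first.
- W: R compares 2, 9, 12, 11 and picks C; Player 2 would get 10.
- X: R compares 1, 0, 7, 5 and picks C; Player 2 would get 5.
- Y: R compares 9, 1, 7, 6 and picks A; Player 2 would get 1.
- Z: R compares 9, 11, 9, 1 and picks B; Player 2 would get 12.
Maximizing over 10, 5, 1, 12, Player 2 chooses Z. Subgame-perfect outcome: (B, Z) with payoffs (11, 12).

Z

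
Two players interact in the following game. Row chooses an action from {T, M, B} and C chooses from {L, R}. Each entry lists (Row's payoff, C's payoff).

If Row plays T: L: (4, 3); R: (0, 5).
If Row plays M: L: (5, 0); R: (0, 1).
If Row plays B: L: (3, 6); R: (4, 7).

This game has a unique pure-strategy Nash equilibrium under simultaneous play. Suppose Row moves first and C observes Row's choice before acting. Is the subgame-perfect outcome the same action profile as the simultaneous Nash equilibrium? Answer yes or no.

Backward induction with Row moving first.
- T: BR = R, leader payoff 0.
- M: BR = R, leader payoff 0.
- B: BR = R, leader payoff 4.
Row's induced payoffs are 0, 0, 4, so Row commits to B. Subgame-perfect outcome: (B, R) with payoffs (4, 7).
Under simultaneous play:
Row's best replies: L→M; R→B.
C's best replies: T→R; M→R; B→R.
Only (B, R) has each player best-responding; Nash payoffs (4, 7).
Sequential outcome (B, R) coincides with the Nash profile (B, R).

yes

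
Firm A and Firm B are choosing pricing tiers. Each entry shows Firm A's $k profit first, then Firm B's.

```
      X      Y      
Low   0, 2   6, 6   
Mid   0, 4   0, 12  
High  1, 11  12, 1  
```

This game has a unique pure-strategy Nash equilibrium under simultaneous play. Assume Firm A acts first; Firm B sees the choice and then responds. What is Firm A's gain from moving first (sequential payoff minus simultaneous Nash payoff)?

5

Firm B best-responds to each possible Firm A move:
- Low: BR = Y, leader payoff 6.
- Mid: BR = Y, leader payoff 0.
- High: BR = X, leader payoff 1.
Among 6, 0, 1, the best is 6 at Low. Subgame-perfect outcome: (Low, Y) with payoffs (6, 6).
Now find the simultaneous Nash equilibrium.
Firm A's best replies: X→High; Y→High.
Firm B's best replies: Low→Y; Mid→Y; High→X.
The unique mutual best reply is (High, X), giving (1, 11).
Firm A's commitment gain: 6 − 1 = 5.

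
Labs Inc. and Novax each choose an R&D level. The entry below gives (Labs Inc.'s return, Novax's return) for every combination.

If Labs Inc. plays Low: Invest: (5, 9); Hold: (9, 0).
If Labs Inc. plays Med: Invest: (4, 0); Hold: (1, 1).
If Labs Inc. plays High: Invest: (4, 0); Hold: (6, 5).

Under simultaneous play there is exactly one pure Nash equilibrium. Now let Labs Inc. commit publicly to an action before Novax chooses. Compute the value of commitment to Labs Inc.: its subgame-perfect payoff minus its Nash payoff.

Solve by backward induction (Labs Inc. leads).
- Low → Novax plays Invest (best of 9, 0); Labs Inc. gets 5.
- Med → Novax plays Hold (best of 0, 1); Labs Inc. gets 1.
- High → Novax plays Hold (best of 0, 5); Labs Inc. gets 6.
Maximizing over 5, 1, 6, Labs Inc. chooses High. Subgame-perfect outcome: (High, Hold) with payoffs (6, 5).
Now find the simultaneous Nash equilibrium.
Labs Inc.'s best replies: Invest→Low; Hold→Low.
Novax's best replies: Low→Invest; Med→Hold; High→Hold.
Only (Low, Invest) has each player best-responding; Nash payoffs (5, 9).
Labs Inc.'s commitment gain: 6 − 5 = 1.

1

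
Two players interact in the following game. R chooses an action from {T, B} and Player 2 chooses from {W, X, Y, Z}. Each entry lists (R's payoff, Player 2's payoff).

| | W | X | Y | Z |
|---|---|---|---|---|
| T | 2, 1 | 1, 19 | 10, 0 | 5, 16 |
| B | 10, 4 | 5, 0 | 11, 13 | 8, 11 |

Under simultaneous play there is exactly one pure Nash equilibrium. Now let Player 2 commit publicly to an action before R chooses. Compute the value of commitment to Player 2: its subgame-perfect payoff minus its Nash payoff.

0

Work backward from R's decision.
- W: R compares 2, 10 and picks B; Player 2 would get 4.
- X: R compares 1, 5 and picks B; Player 2 would get 0.
- Y: R compares 10, 11 and picks B; Player 2 would get 13.
- Z: R compares 5, 8 and picks B; Player 2 would get 11.
Among 4, 0, 13, 11, the best is 13 at Y. Subgame-perfect outcome: (B, Y) with payoffs (11, 13).
Now find the simultaneous Nash equilibrium.
R's best replies: W→B; X→B; Y→B; Z→B.
Player 2's best replies: T→X; B→Y.
Only (B, Y) has each player best-responding; Nash payoffs (11, 13).
Player 2's commitment gain: 13 − 13 = 0.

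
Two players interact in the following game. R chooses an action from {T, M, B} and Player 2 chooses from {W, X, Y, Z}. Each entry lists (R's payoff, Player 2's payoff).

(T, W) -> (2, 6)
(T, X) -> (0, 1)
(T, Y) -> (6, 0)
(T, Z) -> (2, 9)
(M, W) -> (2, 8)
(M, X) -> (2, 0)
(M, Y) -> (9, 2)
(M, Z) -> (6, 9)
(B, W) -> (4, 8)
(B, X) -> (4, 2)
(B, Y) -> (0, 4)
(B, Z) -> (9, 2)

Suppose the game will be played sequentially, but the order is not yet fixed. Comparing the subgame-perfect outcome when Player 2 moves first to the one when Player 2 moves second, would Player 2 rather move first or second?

If R leads: Player 2's best replies are T→Z, M→Z, B→W; R's induced payoffs 2, 6, 4; outcome (M, Z), payoffs (6, 9).
If Player 2 leads: R's best replies are W→B, X→B, Y→M, Z→B; Player 2's induced payoffs 8, 2, 2, 2; outcome (B, W), payoffs (4, 8).
Player 2 gets 8 moving first and 9 moving second, so Player 2 prefers to move second.

second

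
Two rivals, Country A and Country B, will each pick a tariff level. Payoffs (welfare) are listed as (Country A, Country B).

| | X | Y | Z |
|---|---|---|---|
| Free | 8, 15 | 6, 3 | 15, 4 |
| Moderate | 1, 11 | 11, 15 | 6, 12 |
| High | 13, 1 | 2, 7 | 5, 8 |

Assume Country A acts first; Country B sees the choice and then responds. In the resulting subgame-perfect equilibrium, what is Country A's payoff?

Work backward from Country B's decision.
- Free → Country B plays X (best of 15, 3, 4); Country A gets 8.
- Moderate → Country B plays Y (best of 11, 15, 12); Country A gets 11.
- High → Country B plays Z (best of 1, 7, 8); Country A gets 5.
Maximizing over 8, 11, 5, Country A chooses Moderate. Subgame-perfect outcome: (Moderate, Y) with payoffs (11, 15).

11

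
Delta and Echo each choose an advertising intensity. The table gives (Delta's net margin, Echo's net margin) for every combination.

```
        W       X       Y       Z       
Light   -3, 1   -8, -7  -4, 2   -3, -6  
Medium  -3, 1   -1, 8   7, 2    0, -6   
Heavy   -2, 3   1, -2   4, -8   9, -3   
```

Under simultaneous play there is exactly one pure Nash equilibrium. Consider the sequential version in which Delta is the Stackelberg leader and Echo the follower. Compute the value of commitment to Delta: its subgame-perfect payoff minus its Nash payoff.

Echo best-responds to each possible Delta move:
- Light: Echo compares 1, -7, 2, -6 and picks Y; Delta would get -4.
- Medium: Echo compares 1, 8, 2, -6 and picks X; Delta would get -1.
- Heavy: Echo compares 3, -2, -8, -3 and picks W; Delta would get -2.
Maximizing over -4, -1, -2, Delta chooses Medium. Subgame-perfect outcome: (Medium, X) with payoffs (-1, 8).
Now find the simultaneous Nash equilibrium.
Delta's best replies: W→Heavy; X→Heavy; Y→Medium; Z→Heavy.
Echo's best replies: Light→Y; Medium→X; Heavy→W.
Only (Heavy, W) has each player best-responding; Nash payoffs (-2, 3).
Delta's commitment gain: -1 − -2 = 1.

1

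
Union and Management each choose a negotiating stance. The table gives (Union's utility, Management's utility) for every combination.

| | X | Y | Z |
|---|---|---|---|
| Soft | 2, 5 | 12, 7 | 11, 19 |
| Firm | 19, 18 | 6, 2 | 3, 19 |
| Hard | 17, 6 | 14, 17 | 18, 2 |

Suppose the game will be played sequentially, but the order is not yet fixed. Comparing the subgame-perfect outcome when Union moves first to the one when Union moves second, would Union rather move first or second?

If Union leads: Management's best replies are Soft→Z, Firm→Z, Hard→Y; Union's induced payoffs 11, 3, 14; outcome (Hard, Y), payoffs (14, 17).
If Management leads: Union's best replies are X→Firm, Y→Hard, Z→Hard; Management's induced payoffs 18, 17, 2; outcome (Firm, X), payoffs (19, 18).
Union gets 14 moving first and 19 moving second, so Union prefers to move second.

second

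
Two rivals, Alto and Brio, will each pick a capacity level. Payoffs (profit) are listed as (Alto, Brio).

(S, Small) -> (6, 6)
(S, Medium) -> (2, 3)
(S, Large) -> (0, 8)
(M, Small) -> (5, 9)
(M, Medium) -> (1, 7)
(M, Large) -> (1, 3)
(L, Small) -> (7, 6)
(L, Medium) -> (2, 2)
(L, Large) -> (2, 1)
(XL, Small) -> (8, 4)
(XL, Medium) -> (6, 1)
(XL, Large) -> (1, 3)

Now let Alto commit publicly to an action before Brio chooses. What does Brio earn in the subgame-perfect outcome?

4

Work backward from Brio's decision.
- S: Brio compares 6, 3, 8 and picks Large; Alto would get 0.
- M: Brio compares 9, 7, 3 and picks Small; Alto would get 5.
- L: Brio compares 6, 2, 1 and picks Small; Alto would get 7.
- XL: Brio compares 4, 1, 3 and picks Small; Alto would get 8.
Among 0, 5, 7, 8, the best is 8 at XL. Subgame-perfect outcome: (XL, Small) with payoffs (8, 4).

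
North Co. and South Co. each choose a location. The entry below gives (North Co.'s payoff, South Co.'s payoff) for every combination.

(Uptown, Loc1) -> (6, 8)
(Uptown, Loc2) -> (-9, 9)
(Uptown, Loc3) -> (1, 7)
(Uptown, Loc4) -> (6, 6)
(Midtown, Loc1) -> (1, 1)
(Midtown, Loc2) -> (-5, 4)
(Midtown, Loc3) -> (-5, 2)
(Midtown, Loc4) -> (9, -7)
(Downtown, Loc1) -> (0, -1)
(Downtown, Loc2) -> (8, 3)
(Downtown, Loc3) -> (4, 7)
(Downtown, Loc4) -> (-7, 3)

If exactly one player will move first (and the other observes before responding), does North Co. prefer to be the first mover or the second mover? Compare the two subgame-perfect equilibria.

If North Co. leads: South Co.'s best replies are Uptown→Loc2, Midtown→Loc2, Downtown→Loc3; North Co.'s induced payoffs -9, -5, 4; outcome (Downtown, Loc3), payoffs (4, 7).
If South Co. leads: North Co.'s best replies are Loc1→Uptown, Loc2→Downtown, Loc3→Downtown, Loc4→Midtown; South Co.'s induced payoffs 8, 3, 7, -7; outcome (Uptown, Loc1), payoffs (6, 8).
North Co. gets 4 moving first and 6 moving second, so North Co. prefers to move second.

second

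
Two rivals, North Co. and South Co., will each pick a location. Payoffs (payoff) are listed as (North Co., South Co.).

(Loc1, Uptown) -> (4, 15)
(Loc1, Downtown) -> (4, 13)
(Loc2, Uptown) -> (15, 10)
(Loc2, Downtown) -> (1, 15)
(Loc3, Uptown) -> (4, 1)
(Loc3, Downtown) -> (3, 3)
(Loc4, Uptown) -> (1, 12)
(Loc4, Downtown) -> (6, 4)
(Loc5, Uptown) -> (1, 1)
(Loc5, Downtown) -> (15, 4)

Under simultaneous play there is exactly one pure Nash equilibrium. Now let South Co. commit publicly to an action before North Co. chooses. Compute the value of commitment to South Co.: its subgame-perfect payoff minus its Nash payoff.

Solve by backward induction (South Co. leads).
- Uptown → North Co. plays Loc2 (best of 4, 15, 4, 1, 1); South Co. gets 10.
- Downtown → North Co. plays Loc5 (best of 4, 1, 3, 6, 15); South Co. gets 4.
Maximizing over 10, 4, South Co. chooses Uptown. Subgame-perfect outcome: (Loc2, Uptown) with payoffs (15, 10).
Now find the simultaneous Nash equilibrium.
North Co.'s best replies: Uptown→Loc2; Downtown→Loc5.
South Co.'s best replies: Loc1→Uptown; Loc2→Downtown; Loc3→Downtown; Loc4→Uptown; Loc5→Downtown.
Only (Loc5, Downtown) has each player best-responding; Nash payoffs (15, 4).
South Co.'s commitment gain: 10 − 4 = 6.

6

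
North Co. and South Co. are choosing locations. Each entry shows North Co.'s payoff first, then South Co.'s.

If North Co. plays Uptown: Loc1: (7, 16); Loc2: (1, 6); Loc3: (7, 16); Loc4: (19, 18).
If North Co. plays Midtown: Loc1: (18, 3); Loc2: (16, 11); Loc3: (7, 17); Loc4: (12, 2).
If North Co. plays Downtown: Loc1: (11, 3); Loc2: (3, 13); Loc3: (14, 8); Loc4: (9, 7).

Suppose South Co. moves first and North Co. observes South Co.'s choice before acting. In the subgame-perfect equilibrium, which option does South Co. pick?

Backward induction with South Co. moving first.
- Loc1: North Co. compares 7, 18, 11 and picks Midtown; South Co. would get 3.
- Loc2: North Co. compares 1, 16, 3 and picks Midtown; South Co. would get 11.
- Loc3: North Co. compares 7, 7, 14 and picks Downtown; South Co. would get 8.
- Loc4: North Co. compares 19, 12, 9 and picks Uptown; South Co. would get 18.
Among 3, 11, 8, 18, the best is 18 at Loc4. Subgame-perfect outcome: (Uptown, Loc4) with payoffs (19, 18).

Loc4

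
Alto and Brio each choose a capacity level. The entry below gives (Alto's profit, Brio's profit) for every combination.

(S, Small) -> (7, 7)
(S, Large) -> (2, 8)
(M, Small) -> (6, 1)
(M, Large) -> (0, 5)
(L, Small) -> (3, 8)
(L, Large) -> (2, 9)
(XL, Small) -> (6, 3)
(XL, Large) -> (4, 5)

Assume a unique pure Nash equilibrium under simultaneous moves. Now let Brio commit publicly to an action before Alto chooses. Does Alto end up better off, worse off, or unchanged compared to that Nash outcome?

Work backward from Alto's decision.
- Small → Alto plays S (best of 7, 6, 3, 6); Brio gets 7.
- Large → Alto plays XL (best of 2, 0, 2, 4); Brio gets 5.
Brio's induced payoffs are 7, 5, so Brio commits to Small. Subgame-perfect outcome: (S, Small) with payoffs (7, 7).
Under simultaneous play:
Alto's best replies: Small→S; Large→XL.
Brio's best replies: S→Large; M→Large; L→Large; XL→Large.
The unique mutual best reply is (XL, Large), giving (4, 5).
Alto earns 7 sequentially versus 4 at the Nash outcome: better off.

better off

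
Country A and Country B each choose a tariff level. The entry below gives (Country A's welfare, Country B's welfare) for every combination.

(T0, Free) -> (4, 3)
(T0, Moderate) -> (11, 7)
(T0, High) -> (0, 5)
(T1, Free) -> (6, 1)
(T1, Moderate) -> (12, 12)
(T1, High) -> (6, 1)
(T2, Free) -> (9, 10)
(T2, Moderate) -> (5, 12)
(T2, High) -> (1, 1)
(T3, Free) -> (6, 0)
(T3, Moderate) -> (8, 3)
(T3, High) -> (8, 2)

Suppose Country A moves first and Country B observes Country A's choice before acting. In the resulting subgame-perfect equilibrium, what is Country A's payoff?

Work backward from Country B's decision.
- T0: BR = Moderate, leader payoff 11.
- T1: BR = Moderate, leader payoff 12.
- T2: BR = Moderate, leader payoff 5.
- T3: BR = Moderate, leader payoff 8.
Maximizing over 11, 12, 5, 8, Country A chooses T1. Subgame-perfect outcome: (T1, Moderate) with payoffs (12, 12).

12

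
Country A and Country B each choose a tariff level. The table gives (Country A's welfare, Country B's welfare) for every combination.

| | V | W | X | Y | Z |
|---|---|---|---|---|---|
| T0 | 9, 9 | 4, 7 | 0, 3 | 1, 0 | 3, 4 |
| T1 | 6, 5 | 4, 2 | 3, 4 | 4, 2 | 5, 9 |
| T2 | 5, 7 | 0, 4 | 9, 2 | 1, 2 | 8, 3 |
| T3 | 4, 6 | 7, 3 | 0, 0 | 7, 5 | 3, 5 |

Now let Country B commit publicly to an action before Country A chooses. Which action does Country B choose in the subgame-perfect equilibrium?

Backward induction with Country B moving first.
- V: BR = T0, leader payoff 9.
- W: BR = T3, leader payoff 3.
- X: BR = T2, leader payoff 2.
- Y: BR = T3, leader payoff 5.
- Z: BR = T2, leader payoff 3.
Country B's induced payoffs are 9, 3, 2, 5, 3, so Country B commits to V. Subgame-perfect outcome: (T0, V) with payoffs (9, 9).

V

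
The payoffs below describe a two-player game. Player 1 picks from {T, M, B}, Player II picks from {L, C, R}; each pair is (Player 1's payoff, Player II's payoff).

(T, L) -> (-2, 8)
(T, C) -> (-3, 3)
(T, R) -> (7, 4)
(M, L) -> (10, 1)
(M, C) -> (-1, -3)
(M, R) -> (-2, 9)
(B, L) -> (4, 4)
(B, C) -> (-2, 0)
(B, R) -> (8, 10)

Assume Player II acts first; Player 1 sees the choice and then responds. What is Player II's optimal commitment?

Player 1 best-responds to each possible Player II move:
- L: BR = M, leader payoff 1.
- C: BR = M, leader payoff -3.
- R: BR = B, leader payoff 10.
Player II's induced payoffs are 1, -3, 10, so Player II commits to R. Subgame-perfect outcome: (B, R) with payoffs (8, 10).

R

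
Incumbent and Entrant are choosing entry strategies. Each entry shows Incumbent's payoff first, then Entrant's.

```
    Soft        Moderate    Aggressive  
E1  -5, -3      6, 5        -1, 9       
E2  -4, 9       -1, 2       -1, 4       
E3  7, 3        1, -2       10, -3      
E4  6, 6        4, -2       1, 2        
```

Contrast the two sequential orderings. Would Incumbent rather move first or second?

first

If Incumbent leads: Entrant's best replies are E1→Aggressive, E2→Soft, E3→Soft, E4→Soft; Incumbent's induced payoffs -1, -4, 7, 6; outcome (E3, Soft), payoffs (7, 3).
If Entrant leads: Incumbent's best replies are Soft→E3, Moderate→E1, Aggressive→E3; Entrant's induced payoffs 3, 5, -3; outcome (E1, Moderate), payoffs (6, 5).
Incumbent gets 7 moving first and 6 moving second, so Incumbent prefers to move first.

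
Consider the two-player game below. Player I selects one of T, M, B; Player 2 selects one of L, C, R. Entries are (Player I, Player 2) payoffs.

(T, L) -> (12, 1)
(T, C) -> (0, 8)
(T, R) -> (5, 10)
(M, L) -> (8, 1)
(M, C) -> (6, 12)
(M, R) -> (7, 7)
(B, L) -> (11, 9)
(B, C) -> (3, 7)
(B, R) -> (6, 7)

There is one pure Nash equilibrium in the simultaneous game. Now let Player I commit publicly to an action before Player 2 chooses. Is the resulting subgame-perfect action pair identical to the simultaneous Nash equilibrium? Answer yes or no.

no

Solve by backward induction (Player I leads).
- T: Player 2 compares 1, 8, 10 and picks R; Player I would get 5.
- M: Player 2 compares 1, 12, 7 and picks C; Player I would get 6.
- B: Player 2 compares 9, 7, 7 and picks L; Player I would get 11.
Maximizing over 5, 6, 11, Player I chooses B. Subgame-perfect outcome: (B, L) with payoffs (11, 9).
Now find the simultaneous Nash equilibrium.
Player I's best replies: L→T; C→M; R→M.
Player 2's best replies: T→R; M→C; B→L.
The unique mutual best reply is (M, C), giving (6, 12).
Sequential outcome (B, L) differs from the Nash profile (M, C).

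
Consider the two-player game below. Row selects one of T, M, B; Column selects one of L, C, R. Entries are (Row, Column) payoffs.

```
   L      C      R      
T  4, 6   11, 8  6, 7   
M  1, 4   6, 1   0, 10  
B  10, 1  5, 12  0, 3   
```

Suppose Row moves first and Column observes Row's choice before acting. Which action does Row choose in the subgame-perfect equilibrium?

T

Backward induction with Row moving first.
- T → Column plays C (best of 6, 8, 7); Row gets 11.
- M → Column plays R (best of 4, 1, 10); Row gets 0.
- B → Column plays C (best of 1, 12, 3); Row gets 5.
Maximizing over 11, 0, 5, Row chooses T. Subgame-perfect outcome: (T, C) with payoffs (11, 8).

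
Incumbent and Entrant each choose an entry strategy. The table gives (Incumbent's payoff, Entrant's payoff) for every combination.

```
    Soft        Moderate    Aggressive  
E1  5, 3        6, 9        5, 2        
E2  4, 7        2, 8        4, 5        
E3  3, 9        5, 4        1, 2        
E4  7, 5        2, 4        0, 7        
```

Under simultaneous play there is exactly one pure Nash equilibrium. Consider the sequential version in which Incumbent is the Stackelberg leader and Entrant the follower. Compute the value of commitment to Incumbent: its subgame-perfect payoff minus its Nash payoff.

0

Work backward from Entrant's decision.
- E1 → Entrant plays Moderate (best of 3, 9, 2); Incumbent gets 6.
- E2 → Entrant plays Moderate (best of 7, 8, 5); Incumbent gets 2.
- E3 → Entrant plays Soft (best of 9, 4, 2); Incumbent gets 3.
- E4 → Entrant plays Aggressive (best of 5, 4, 7); Incumbent gets 0.
Incumbent's induced payoffs are 6, 2, 3, 0, so Incumbent commits to E1. Subgame-perfect outcome: (E1, Moderate) with payoffs (6, 9).
Under simultaneous play:
Incumbent's best replies: Soft→E4; Moderate→E1; Aggressive→E1.
Entrant's best replies: E1→Moderate; E2→Moderate; E3→Soft; E4→Aggressive.
The unique mutual best reply is (E1, Moderate), giving (6, 9).
Incumbent's commitment gain: 6 − 6 = 0.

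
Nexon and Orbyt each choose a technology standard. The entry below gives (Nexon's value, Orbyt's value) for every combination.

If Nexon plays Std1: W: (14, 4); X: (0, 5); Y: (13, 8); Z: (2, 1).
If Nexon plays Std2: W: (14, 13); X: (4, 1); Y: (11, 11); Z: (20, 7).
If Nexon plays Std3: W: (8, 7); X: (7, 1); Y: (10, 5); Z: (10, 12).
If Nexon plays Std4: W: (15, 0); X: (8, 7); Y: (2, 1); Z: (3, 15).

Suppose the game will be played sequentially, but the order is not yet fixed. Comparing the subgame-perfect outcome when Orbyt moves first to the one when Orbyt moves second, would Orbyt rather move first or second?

If Nexon leads: Orbyt's best replies are Std1→Y, Std2→W, Std3→Z, Std4→Z; Nexon's induced payoffs 13, 14, 10, 3; outcome (Std2, W), payoffs (14, 13).
If Orbyt leads: Nexon's best replies are W→Std4, X→Std4, Y→Std1, Z→Std2; Orbyt's induced payoffs 0, 7, 8, 7; outcome (Std1, Y), payoffs (13, 8).
Orbyt gets 8 moving first and 13 moving second, so Orbyt prefers to move second.

second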